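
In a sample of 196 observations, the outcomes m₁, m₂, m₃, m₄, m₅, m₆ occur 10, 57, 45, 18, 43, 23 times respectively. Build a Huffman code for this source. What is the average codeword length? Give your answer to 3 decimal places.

2.403 bits/symbol

Probabilities are the counts divided by 196.
Repeatedly combine the two least-probable nodes; the expected code length is the sum of the merged weights.
merge 5/98 + 9/98 → 1/7
merge 23/196 + 1/7 → 51/196
merge 43/196 + 45/196 → 22/49
merge 51/196 + 57/196 → 27/49
merge 22/49 + 27/49 → 1
L = 1/7 + 51/196 + 22/49 + 27/49 + 1 = 471/196 ≈ 2.403 bits/symbol.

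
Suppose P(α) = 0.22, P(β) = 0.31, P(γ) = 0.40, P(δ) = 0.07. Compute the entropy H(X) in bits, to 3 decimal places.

H = −Σ pᵢ log₂ pᵢ.
−0.22·log₂(0.22) = 0.4806
−0.31·log₂(0.31) = 0.5238
−0.40·log₂(0.40) = 0.5288
−0.07·log₂(0.07) = 0.2686
Sum ≈ 1.8017 → 1.802 bits.

1.802 bits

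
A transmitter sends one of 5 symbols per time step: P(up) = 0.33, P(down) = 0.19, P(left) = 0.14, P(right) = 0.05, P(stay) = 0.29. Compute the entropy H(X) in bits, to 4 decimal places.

2.1142 bits

H = −Σ pᵢ log₂ pᵢ.
−0.33·log₂(0.33) = 0.5278
−0.19·log₂(0.19) = 0.4552
−0.14·log₂(0.14) = 0.3971
−0.05·log₂(0.05) = 0.2161
−0.29·log₂(0.29) = 0.5179
Sum ≈ 2.1142 → 2.1142 bits.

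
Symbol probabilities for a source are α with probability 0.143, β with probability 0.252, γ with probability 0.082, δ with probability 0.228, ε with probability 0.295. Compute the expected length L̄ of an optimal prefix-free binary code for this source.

2.225 bits/symbol

Repeatedly combine the two least-probable nodes; the expected code length is the sum of the merged weights.
merge 41/500 + 143/1000 → 9/40
merge 9/40 + 57/250 → 453/1000
merge 63/250 + 59/200 → 547/1000
merge 453/1000 + 547/1000 → 1
L = 9/40 + 453/1000 + 547/1000 + 1 = 89/40 = 2.225 bits/symbol.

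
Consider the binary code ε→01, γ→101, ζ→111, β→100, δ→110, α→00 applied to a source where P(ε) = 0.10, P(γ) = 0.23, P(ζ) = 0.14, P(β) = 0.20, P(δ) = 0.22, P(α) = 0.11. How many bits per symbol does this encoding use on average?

L̄ = Σ pᵢ·ℓᵢ = 0.10·2 + 0.23·3 + 0.14·3 + 0.20·3 + 0.22·3 + 0.11·2 = 2.79 bits/symbol.

2.79 bits/symbol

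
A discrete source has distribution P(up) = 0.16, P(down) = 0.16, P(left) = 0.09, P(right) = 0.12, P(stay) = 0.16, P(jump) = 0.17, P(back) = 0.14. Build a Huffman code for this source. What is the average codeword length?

Repeatedly combine the two least-probable nodes; the expected code length is the sum of the merged weights.
merge 9/100 + 3/25 → 21/100
merge 7/50 + 4/25 → 3/10
merge 4/25 + 4/25 → 8/25
merge 17/100 + 21/100 → 19/50
merge 3/10 + 8/25 → 31/50
merge 19/50 + 31/50 → 1
L = 21/100 + 3/10 + 8/25 + 19/50 + 31/50 + 1 = 283/100 = 2.83 bits/symbol.

2.83 bits/symbol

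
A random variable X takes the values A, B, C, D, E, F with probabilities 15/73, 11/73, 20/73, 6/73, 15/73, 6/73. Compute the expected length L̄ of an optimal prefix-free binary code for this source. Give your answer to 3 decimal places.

Repeatedly combine the two least-probable nodes; the expected code length is the sum of the merged weights.
merge 6/73 + 6/73 → 12/73
merge 11/73 + 12/73 → 23/73
merge 15/73 + 15/73 → 30/73
merge 20/73 + 23/73 → 43/73
merge 30/73 + 43/73 → 1
L = 12/73 + 23/73 + 30/73 + 43/73 + 1 = 181/73 ≈ 2.479 bits/symbol.

2.479 bits/symbol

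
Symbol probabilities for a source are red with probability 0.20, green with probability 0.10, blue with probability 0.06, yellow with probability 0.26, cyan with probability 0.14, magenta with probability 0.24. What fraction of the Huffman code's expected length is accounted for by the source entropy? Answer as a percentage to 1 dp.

99.1%

Entropy H = −Σ p log₂ p ≈ 2.4366 bits.
Huffman merges: 3/50+1/10→4/25; 7/50+4/25→3/10; 1/5+6/25→11/25; 13/50+3/10→14/25; 11/25+14/25→1. L = 123/50 ≈ 2.4600.
Efficiency = H/L = 2.4366/2.4600 = 99.1%.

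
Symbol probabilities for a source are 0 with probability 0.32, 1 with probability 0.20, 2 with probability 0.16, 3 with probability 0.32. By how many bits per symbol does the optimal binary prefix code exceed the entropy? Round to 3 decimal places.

Entropy H = −Σ p log₂ p ≈ 1.9395 bits.
Huffman merges: 4/25+1/5→9/25; 8/25+8/25→16/25; 9/25+16/25→1. L = 2 ≈ 2.0000.
L − H = 2.0000 − 1.9395 = 0.061 bits.

0.061 bits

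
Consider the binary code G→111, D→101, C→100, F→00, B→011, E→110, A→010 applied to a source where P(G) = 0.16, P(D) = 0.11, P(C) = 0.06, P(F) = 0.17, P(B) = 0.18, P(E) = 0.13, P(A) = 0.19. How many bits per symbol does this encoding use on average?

L̄ = Σ pᵢ·ℓᵢ = 0.16·3 + 0.11·3 + 0.06·3 + 0.17·2 + 0.18·3 + 0.13·3 + 0.19·3 = 2.83 bits/symbol.

2.83 bits/symbol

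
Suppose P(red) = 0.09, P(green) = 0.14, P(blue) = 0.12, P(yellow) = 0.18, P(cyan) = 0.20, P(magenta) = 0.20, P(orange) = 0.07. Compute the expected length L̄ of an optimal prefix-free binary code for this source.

Repeatedly combine the two least-probable nodes; the expected code length is the sum of the merged weights.
merge 7/100 + 9/100 → 4/25
merge 3/25 + 7/50 → 13/50
merge 4/25 + 9/50 → 17/50
merge 1/5 + 1/5 → 2/5
merge 13/50 + 17/50 → 3/5
merge 2/5 + 3/5 → 1
L = 4/25 + 13/50 + 17/50 + 2/5 + 3/5 + 1 = 69/25 = 2.76 bits/symbol.

2.76 bits/symbol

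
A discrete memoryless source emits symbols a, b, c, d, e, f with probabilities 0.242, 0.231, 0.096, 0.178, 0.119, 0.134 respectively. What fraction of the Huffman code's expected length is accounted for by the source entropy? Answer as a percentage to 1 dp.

Entropy H = −Σ p log₂ p ≈ 2.5055 bits.
Huffman merges: 12/125+119/1000→43/200; 67/500+89/500→39/125; 43/200+231/1000→223/500; 121/500+39/125→277/500; 223/500+277/500→1. L = 2527/1000 ≈ 2.5270.
Efficiency = H/L = 2.5055/2.5270 = 99.1%.

99.1%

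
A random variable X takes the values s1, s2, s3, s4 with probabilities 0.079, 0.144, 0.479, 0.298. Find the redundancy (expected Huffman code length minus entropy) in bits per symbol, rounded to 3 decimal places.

0.023 bits

Entropy H = −Σ p log₂ p ≈ 1.7210 bits.
Huffman merges: 79/1000+18/125→223/1000; 223/1000+149/500→521/1000; 479/1000+521/1000→1. L = 218/125 ≈ 1.7440.
L − H = 1.7440 − 1.7210 = 0.023 bits.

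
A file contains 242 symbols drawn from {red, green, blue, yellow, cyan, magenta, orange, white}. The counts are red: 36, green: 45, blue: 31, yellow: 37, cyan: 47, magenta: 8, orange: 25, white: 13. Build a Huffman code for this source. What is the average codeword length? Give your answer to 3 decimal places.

Probabilities are the counts divided by 242.
Repeatedly combine the two least-probable nodes; the expected code length is the sum of the merged weights.
merge 4/121 + 13/242 → 21/242
merge 21/242 + 25/242 → 23/121
merge 31/242 + 18/121 → 67/242
merge 37/242 + 45/242 → 41/121
merge 23/121 + 47/242 → 93/242
merge 67/242 + 41/121 → 149/242
merge 93/242 + 149/242 → 1
L = 21/242 + 23/121 + 67/242 + 41/121 + 93/242 + 149/242 + 1 = 350/121 ≈ 2.893 bits/symbol.

2.893 bits/symbol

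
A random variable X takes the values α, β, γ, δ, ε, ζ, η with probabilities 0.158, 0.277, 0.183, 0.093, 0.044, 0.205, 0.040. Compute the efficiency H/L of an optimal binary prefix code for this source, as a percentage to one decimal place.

Entropy H = −Σ p log₂ p ≈ 2.5534 bits.
Huffman merges: 1/25+11/250→21/250; 21/250+93/1000→177/1000; 79/500+177/1000→67/200; 183/1000+41/200→97/250; 277/1000+67/200→153/250; 97/250+153/250→1. L = 649/250 ≈ 2.5960.
Efficiency = H/L = 2.5534/2.5960 = 98.4%.

98.4%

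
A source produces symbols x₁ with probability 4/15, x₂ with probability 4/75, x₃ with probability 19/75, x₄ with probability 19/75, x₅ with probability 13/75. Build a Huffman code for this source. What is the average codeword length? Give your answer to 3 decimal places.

Repeatedly combine the two least-probable nodes; the expected code length is the sum of the merged weights.
merge 4/75 + 13/75 → 17/75
merge 17/75 + 19/75 → 12/25
merge 19/75 + 4/15 → 13/25
merge 12/25 + 13/25 → 1
L = 17/75 + 12/25 + 13/25 + 1 = 167/75 ≈ 2.227 bits/symbol.

2.227 bits/symbol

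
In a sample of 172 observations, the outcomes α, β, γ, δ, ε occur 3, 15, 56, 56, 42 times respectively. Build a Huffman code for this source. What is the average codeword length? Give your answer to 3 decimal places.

2.105 bits/symbol

Probabilities are the counts divided by 172.
Repeatedly combine the two least-probable nodes; the expected code length is the sum of the merged weights.
merge 3/172 + 15/172 → 9/86
merge 9/86 + 21/86 → 15/43
merge 14/43 + 14/43 → 28/43
merge 15/43 + 28/43 → 1
L = 9/86 + 15/43 + 28/43 + 1 = 181/86 ≈ 2.105 bits/symbol.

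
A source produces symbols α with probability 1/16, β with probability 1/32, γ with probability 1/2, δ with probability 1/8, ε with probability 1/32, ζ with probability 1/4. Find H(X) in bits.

Each probability is a power of 1/2, so log₂(1/p) is an integer.
H = Σ p·log₂(1/p) = 1/16·4 + 1/32·5 + 1/2·1 + 1/8·3 + 1/32·5 + 1/4·2 = 1.9375 bits.

1.9375 bits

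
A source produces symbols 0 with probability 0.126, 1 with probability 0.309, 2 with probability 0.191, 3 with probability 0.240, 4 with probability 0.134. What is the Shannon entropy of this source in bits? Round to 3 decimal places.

2.239 bits

H = −Σ pᵢ log₂ pᵢ.
−0.126·log₂(0.126) = 0.3766
−0.309·log₂(0.309) = 0.5235
−0.191·log₂(0.191) = 0.4562
−0.240·log₂(0.240) = 0.4941
−0.134·log₂(0.134) = 0.3886
Sum ≈ 2.2390 → 2.239 bits.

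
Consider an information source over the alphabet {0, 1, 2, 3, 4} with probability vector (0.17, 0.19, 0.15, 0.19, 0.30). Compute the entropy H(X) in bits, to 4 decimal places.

H = −Σ pᵢ log₂ pᵢ.
−0.17·log₂(0.17) = 0.4346
−0.19·log₂(0.19) = 0.4552
−0.15·log₂(0.15) = 0.4105
−0.19·log₂(0.19) = 0.4552
−0.30·log₂(0.30) = 0.5211
Sum ≈ 2.2767 → 2.2767 bits.

2.2767 bits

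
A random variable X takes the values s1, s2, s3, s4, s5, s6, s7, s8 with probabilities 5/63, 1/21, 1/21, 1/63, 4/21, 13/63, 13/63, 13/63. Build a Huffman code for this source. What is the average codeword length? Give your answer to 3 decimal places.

2.746 bits/symbol

Repeatedly combine the two least-probable nodes; the expected code length is the sum of the merged weights.
merge 1/63 + 1/21 → 4/63
merge 1/21 + 4/63 → 1/9
merge 5/63 + 1/9 → 4/21
merge 4/21 + 4/21 → 8/21
merge 13/63 + 13/63 → 26/63
merge 13/63 + 8/21 → 37/63
merge 26/63 + 37/63 → 1
L = 4/63 + 1/9 + 4/21 + 8/21 + 26/63 + 37/63 + 1 = 173/63 ≈ 2.746 bits/symbol.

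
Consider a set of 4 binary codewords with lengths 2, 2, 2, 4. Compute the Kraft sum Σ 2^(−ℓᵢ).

With common denominator 2^4 = 16: Σ 2^(−ℓᵢ) = 4/16 + 4/16 + 4/16 + 1/16 = 13/16 = 0.8125.

0.8125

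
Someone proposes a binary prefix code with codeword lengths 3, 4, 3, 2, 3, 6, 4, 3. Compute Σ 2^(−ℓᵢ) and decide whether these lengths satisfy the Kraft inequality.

0.890625; yes

With common denominator 2^6 = 64: Σ 2^(−ℓᵢ) = 8/64 + 4/64 + 8/64 + 16/64 + 8/64 + 1/64 + 4/64 + 8/64 = 57/64 = 0.890625.
Kraft's inequality requires Σ ≤ 1; here Σ = 0.890625 ≤ 1, so such a prefix code exists.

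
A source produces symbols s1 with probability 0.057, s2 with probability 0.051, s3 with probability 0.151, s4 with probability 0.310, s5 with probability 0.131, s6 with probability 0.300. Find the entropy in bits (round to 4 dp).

H = −Σ pᵢ log₂ pᵢ.
−0.057·log₂(0.057) = 0.2356
−0.051·log₂(0.051) = 0.2190
−0.151·log₂(0.151) = 0.4118
−0.310·log₂(0.310) = 0.5238
−0.131·log₂(0.131) = 0.3841
−0.300·log₂(0.300) = 0.5211
Sum ≈ 2.2954 → 2.2954 bits.

2.2954 bits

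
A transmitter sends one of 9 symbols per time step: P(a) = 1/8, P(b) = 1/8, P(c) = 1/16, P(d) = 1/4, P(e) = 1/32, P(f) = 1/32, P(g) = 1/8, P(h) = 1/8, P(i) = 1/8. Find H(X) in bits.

Each probability is a power of 1/2, so log₂(1/p) is an integer.
H = Σ p·log₂(1/p) = 1/8·3 + 1/8·3 + 1/16·4 + 1/4·2 + 1/32·5 + 1/32·5 + 1/8·3 + 1/8·3 + 1/8·3 = 2.9375 bits.

2.9375 bits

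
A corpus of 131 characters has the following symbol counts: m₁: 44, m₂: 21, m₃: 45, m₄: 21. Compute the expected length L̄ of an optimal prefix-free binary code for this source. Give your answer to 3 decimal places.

Probabilities are the counts divided by 131.
Repeatedly combine the two least-probable nodes; the expected code length is the sum of the merged weights.
merge 21/131 + 21/131 → 42/131
merge 42/131 + 44/131 → 86/131
merge 45/131 + 86/131 → 1
L = 42/131 + 86/131 + 1 = 259/131 ≈ 1.977 bits/symbol.

1.977 bits/symbol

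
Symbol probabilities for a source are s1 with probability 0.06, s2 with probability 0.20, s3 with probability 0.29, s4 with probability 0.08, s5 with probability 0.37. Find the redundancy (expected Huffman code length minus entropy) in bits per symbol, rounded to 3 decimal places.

Entropy H = −Σ p log₂ p ≈ 2.0481 bits.
Huffman merges: 3/50+2/25→7/50; 7/50+1/5→17/50; 29/100+17/50→63/100; 37/100+63/100→1. L = 211/100 ≈ 2.1100.
L − H = 2.1100 − 2.0481 = 0.062 bits.

0.062 bits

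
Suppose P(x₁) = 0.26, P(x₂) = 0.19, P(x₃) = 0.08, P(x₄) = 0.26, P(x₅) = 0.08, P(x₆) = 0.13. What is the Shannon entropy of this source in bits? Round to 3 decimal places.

H = −Σ pᵢ log₂ pᵢ.
−0.26·log₂(0.26) = 0.5053
−0.19·log₂(0.19) = 0.4552
−0.08·log₂(0.08) = 0.2915
−0.26·log₂(0.26) = 0.5053
−0.08·log₂(0.08) = 0.2915
−0.13·log₂(0.13) = 0.3826
Sum ≈ 2.4315 → 2.431 bits.

2.431 bits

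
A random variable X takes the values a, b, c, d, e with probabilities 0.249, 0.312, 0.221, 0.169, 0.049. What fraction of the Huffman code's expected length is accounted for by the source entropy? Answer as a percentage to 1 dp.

Entropy H = −Σ p log₂ p ≈ 2.1517 bits.
Huffman merges: 49/1000+169/1000→109/500; 109/500+221/1000→439/1000; 249/1000+39/125→561/1000; 439/1000+561/1000→1. L = 1109/500 ≈ 2.2180.
Efficiency = H/L = 2.1517/2.2180 = 97.0%.

97.0%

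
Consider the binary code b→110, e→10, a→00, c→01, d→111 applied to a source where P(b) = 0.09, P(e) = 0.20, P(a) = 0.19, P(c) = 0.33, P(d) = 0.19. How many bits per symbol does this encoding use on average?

2.28 bits/symbol

L̄ = Σ pᵢ·ℓᵢ = 0.09·3 + 0.20·2 + 0.19·2 + 0.33·2 + 0.19·3 = 2.28 bits/symbol.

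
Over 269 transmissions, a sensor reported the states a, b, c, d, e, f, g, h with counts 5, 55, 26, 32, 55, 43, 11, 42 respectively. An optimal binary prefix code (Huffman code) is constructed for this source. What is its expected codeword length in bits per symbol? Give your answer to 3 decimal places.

2.807 bits/symbol

Probabilities are the counts divided by 269.
Repeatedly combine the two least-probable nodes; the expected code length is the sum of the merged weights.
merge 5/269 + 11/269 → 16/269
merge 16/269 + 26/269 → 42/269
merge 32/269 + 42/269 → 74/269
merge 42/269 + 43/269 → 85/269
merge 55/269 + 55/269 → 110/269
merge 74/269 + 85/269 → 159/269
merge 110/269 + 159/269 → 1
L = 16/269 + 42/269 + 74/269 + 85/269 + 110/269 + 159/269 + 1 = 755/269 ≈ 2.807 bits/symbol.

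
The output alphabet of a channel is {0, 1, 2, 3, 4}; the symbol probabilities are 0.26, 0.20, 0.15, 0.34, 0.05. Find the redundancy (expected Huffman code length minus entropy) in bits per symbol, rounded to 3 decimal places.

0.075 bits

Entropy H = −Σ p log₂ p ≈ 2.1255 bits.
Huffman merges: 1/20+3/20→1/5; 1/5+1/5→2/5; 13/50+17/50→3/5; 2/5+3/5→1. L = 11/5 ≈ 2.2000.
L − H = 2.2000 − 2.1255 = 0.075 bits.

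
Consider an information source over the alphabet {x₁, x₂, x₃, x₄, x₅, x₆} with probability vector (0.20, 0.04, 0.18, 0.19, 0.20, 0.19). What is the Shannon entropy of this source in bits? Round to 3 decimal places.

H = −Σ pᵢ log₂ pᵢ.
−0.20·log₂(0.20) = 0.4644
−0.04·log₂(0.04) = 0.1858
−0.18·log₂(0.18) = 0.4453
−0.19·log₂(0.19) = 0.4552
−0.20·log₂(0.20) = 0.4644
−0.19·log₂(0.19) = 0.4552
Sum ≈ 2.4703 → 2.470 bits.

2.470 bits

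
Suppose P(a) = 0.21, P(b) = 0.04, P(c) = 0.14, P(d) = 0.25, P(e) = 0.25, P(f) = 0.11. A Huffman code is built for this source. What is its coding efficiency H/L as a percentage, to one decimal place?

98.6%

Entropy H = −Σ p log₂ p ≈ 2.4060 bits.
Huffman merges: 1/25+11/100→3/20; 7/50+3/20→29/100; 21/100+1/4→23/50; 1/4+29/100→27/50; 23/50+27/50→1. L = 61/25 ≈ 2.4400.
Efficiency = H/L = 2.4060/2.4400 = 98.6%.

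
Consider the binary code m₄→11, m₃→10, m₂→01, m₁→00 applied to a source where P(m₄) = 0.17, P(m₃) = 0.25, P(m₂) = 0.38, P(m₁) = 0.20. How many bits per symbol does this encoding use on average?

2 bits/symbol

L̄ = Σ pᵢ·ℓᵢ = 0.17·2 + 0.25·2 + 0.38·2 + 0.20·2 = 2 bits/symbol.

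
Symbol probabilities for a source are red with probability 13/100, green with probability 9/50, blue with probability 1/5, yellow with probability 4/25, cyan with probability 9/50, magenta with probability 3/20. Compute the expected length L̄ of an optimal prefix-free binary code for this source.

2.62 bits/symbol

Repeatedly combine the two least-probable nodes; the expected code length is the sum of the merged weights.
merge 13/100 + 3/20 → 7/25
merge 4/25 + 9/50 → 17/50
merge 9/50 + 1/5 → 19/50
merge 7/25 + 17/50 → 31/50
merge 19/50 + 31/50 → 1
L = 7/25 + 17/50 + 19/50 + 31/50 + 1 = 131/50 = 2.62 bits/symbol.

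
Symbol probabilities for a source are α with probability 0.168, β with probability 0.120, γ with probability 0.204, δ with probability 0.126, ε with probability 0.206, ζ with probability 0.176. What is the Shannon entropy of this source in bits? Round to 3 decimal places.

H = −Σ pᵢ log₂ pᵢ.
−0.168·log₂(0.168) = 0.4323
−0.120·log₂(0.120) = 0.3671
−0.204·log₂(0.204) = 0.4678
−0.126·log₂(0.126) = 0.3766
−0.206·log₂(0.206) = 0.4695
−0.176·log₂(0.176) = 0.4411
Sum ≈ 2.5545 → 2.554 bits.

2.554 bits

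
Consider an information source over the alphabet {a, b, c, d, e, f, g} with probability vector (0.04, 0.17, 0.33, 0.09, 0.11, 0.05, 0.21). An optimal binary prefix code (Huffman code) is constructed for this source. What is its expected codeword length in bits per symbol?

2.55 bits/symbol

Repeatedly combine the two least-probable nodes; the expected code length is the sum of the merged weights.
merge 1/25 + 1/20 → 9/100
merge 9/100 + 9/100 → 9/50
merge 11/100 + 17/100 → 7/25
merge 9/50 + 21/100 → 39/100
merge 7/25 + 33/100 → 61/100
merge 39/100 + 61/100 → 1
L = 9/100 + 9/50 + 7/25 + 39/100 + 61/100 + 1 = 51/20 = 2.55 bits/symbol.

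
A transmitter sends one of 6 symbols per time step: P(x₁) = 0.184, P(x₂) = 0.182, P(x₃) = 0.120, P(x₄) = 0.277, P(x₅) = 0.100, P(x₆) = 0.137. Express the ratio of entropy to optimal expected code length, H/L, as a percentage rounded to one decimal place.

Entropy H = −Σ p log₂ p ≈ 2.5019 bits.
Huffman merges: 1/10+3/25→11/50; 137/1000+91/500→319/1000; 23/125+11/50→101/250; 277/1000+319/1000→149/250; 101/250+149/250→1. L = 2539/1000 ≈ 2.5390.
Efficiency = H/L = 2.5019/2.5390 = 98.5%.

98.5%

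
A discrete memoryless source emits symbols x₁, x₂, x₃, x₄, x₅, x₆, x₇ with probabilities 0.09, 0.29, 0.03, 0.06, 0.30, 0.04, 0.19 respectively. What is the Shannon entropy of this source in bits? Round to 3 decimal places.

H = −Σ pᵢ log₂ pᵢ.
−0.09·log₂(0.09) = 0.3127
−0.29·log₂(0.29) = 0.5179
−0.03·log₂(0.03) = 0.1518
−0.06·log₂(0.06) = 0.2435
−0.30·log₂(0.30) = 0.5211
−0.04·log₂(0.04) = 0.1858
−0.19·log₂(0.19) = 0.4552
Sum ≈ 2.3879 → 2.388 bits.

2.388 bits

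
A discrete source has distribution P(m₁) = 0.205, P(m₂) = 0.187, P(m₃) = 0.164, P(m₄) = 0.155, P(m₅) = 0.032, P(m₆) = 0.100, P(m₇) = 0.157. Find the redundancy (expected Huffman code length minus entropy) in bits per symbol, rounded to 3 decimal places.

Entropy H = −Σ p log₂ p ≈ 2.6761 bits.
Huffman merges: 4/125+1/10→33/250; 33/250+31/200→287/1000; 157/1000+41/250→321/1000; 187/1000+41/200→49/125; 287/1000+321/1000→76/125; 49/125+76/125→1. L = 137/50 ≈ 2.7400.
L − H = 2.7400 − 2.6761 = 0.064 bits.

0.064 bits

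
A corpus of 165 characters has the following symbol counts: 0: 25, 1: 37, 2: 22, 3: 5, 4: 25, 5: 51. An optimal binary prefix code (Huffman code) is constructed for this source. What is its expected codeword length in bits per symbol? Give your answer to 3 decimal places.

Probabilities are the counts divided by 165.
Repeatedly combine the two least-probable nodes; the expected code length is the sum of the merged weights.
merge 1/33 + 2/15 → 9/55
merge 5/33 + 5/33 → 10/33
merge 9/55 + 37/165 → 64/165
merge 10/33 + 17/55 → 101/165
merge 64/165 + 101/165 → 1
L = 9/55 + 10/33 + 64/165 + 101/165 + 1 = 37/15 ≈ 2.467 bits/symbol.

2.467 bits/symbol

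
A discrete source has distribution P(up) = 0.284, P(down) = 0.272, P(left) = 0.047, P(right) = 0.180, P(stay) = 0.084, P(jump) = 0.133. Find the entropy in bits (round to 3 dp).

2.367 bits

H = −Σ pᵢ log₂ pᵢ.
−0.284·log₂(0.284) = 0.5158
−0.272·log₂(0.272) = 0.5109
−0.047·log₂(0.047) = 0.2073
−0.180·log₂(0.180) = 0.4453
−0.084·log₂(0.084) = 0.3002
−0.133·log₂(0.133) = 0.3871
Sum ≈ 2.3666 → 2.367 bits.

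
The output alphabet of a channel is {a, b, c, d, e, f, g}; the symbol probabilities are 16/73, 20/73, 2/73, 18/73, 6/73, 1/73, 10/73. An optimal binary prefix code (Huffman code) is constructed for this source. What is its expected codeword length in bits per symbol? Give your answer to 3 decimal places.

2.425 bits/symbol

Repeatedly combine the two least-probable nodes; the expected code length is the sum of the merged weights.
merge 1/73 + 2/73 → 3/73
merge 3/73 + 6/73 → 9/73
merge 9/73 + 10/73 → 19/73
merge 16/73 + 18/73 → 34/73
merge 19/73 + 20/73 → 39/73
merge 34/73 + 39/73 → 1
L = 3/73 + 9/73 + 19/73 + 34/73 + 39/73 + 1 = 177/73 ≈ 2.425 bits/symbol.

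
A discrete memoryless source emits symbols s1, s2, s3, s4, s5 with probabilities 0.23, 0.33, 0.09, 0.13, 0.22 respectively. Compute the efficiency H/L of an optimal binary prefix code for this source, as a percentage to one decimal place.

Entropy H = −Σ p log₂ p ≈ 2.1914 bits.
Huffman merges: 9/100+13/100→11/50; 11/50+11/50→11/25; 23/100+33/100→14/25; 11/25+14/25→1. L = 111/50 ≈ 2.2200.
Efficiency = H/L = 2.1914/2.2200 = 98.7%.

98.7%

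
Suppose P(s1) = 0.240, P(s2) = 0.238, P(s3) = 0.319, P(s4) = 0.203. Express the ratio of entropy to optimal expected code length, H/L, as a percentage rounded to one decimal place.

99.0%

Entropy H = −Σ p log₂ p ≈ 1.9798 bits.
Huffman merges: 203/1000+119/500→441/1000; 6/25+319/1000→559/1000; 441/1000+559/1000→1. L = 2 ≈ 2.0000.
Efficiency = H/L = 1.9798/2.0000 = 99.0%.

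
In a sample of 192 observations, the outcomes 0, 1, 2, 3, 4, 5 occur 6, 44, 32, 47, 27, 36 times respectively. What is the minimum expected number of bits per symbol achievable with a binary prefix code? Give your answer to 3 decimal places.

Probabilities are the counts divided by 192.
Repeatedly combine the two least-probable nodes; the expected code length is the sum of the merged weights.
merge 1/32 + 9/64 → 11/64
merge 1/6 + 11/64 → 65/192
merge 3/16 + 11/48 → 5/12
merge 47/192 + 65/192 → 7/12
merge 5/12 + 7/12 → 1
L = 11/64 + 65/192 + 5/12 + 7/12 + 1 = 241/96 ≈ 2.510 bits/symbol.

2.510 bits/symbol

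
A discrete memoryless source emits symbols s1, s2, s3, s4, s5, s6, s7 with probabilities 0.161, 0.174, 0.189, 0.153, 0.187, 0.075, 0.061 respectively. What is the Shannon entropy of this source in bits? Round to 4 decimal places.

H = −Σ pᵢ log₂ pᵢ.
−0.161·log₂(0.161) = 0.4242
−0.174·log₂(0.174) = 0.4390
−0.189·log₂(0.189) = 0.4543
−0.153·log₂(0.153) = 0.4144
−0.187·log₂(0.187) = 0.4523
−0.075·log₂(0.075) = 0.2803
−0.061·log₂(0.061) = 0.2461
Sum ≈ 2.7106 → 2.7106 bits.

2.7106 bits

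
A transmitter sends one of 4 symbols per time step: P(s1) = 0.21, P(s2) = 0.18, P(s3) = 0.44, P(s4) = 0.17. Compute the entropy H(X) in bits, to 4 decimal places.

H = −Σ pᵢ log₂ pᵢ.
−0.21·log₂(0.21) = 0.4728
−0.18·log₂(0.18) = 0.4453
−0.44·log₂(0.44) = 0.5211
−0.17·log₂(0.17) = 0.4346
Sum ≈ 1.8739 → 1.8739 bits.

1.8739 bits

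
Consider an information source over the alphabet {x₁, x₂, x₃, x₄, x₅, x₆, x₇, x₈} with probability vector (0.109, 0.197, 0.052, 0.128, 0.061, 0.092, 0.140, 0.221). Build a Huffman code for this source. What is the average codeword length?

Repeatedly combine the two least-probable nodes; the expected code length is the sum of the merged weights.
merge 13/250 + 61/1000 → 113/1000
merge 23/250 + 109/1000 → 201/1000
merge 113/1000 + 16/125 → 241/1000
merge 7/50 + 197/1000 → 337/1000
merge 201/1000 + 221/1000 → 211/500
merge 241/1000 + 337/1000 → 289/500
merge 211/500 + 289/500 → 1
L = 113/1000 + 201/1000 + 241/1000 + 337/1000 + 211/500 + 289/500 + 1 = 723/250 = 2.892 bits/symbol.

2.892 bits/symbol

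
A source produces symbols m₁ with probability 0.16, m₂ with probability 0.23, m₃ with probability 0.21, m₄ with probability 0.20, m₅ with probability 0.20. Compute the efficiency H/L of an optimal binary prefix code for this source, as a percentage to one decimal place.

98.0%

Entropy H = −Σ p log₂ p ≈ 2.3123 bits.
Huffman merges: 4/25+1/5→9/25; 1/5+21/100→41/100; 23/100+9/25→59/100; 41/100+59/100→1. L = 59/25 ≈ 2.3600.
Efficiency = H/L = 2.3123/2.3600 = 98.0%.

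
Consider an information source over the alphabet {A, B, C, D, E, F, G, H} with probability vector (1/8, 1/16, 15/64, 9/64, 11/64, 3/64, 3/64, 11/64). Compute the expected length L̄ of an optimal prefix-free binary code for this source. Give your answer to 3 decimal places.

2.844 bits/symbol

Repeatedly combine the two least-probable nodes; the expected code length is the sum of the merged weights.
merge 3/64 + 3/64 → 3/32
merge 1/16 + 3/32 → 5/32
merge 1/8 + 9/64 → 17/64
merge 5/32 + 11/64 → 21/64
merge 11/64 + 15/64 → 13/32
merge 17/64 + 21/64 → 19/32
merge 13/32 + 19/32 → 1
L = 3/32 + 5/32 + 17/64 + 21/64 + 13/32 + 19/32 + 1 = 91/32 ≈ 2.844 bits/symbol.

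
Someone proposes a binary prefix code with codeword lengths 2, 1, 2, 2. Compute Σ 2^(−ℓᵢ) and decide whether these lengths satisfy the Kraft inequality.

With common denominator 2^2 = 4: Σ 2^(−ℓᵢ) = 1/4 + 2/4 + 1/4 + 1/4 = 5/4 = 1.25.
Kraft's inequality requires Σ ≤ 1; here Σ = 1.25 > 1, so no such prefix code exists.

1.25; no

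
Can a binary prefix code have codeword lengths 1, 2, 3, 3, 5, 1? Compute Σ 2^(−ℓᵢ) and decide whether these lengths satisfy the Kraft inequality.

1.53125; no

With common denominator 2^5 = 32: Σ 2^(−ℓᵢ) = 16/32 + 8/32 + 4/32 + 4/32 + 1/32 + 16/32 = 49/32 = 1.53125.
Kraft's inequality requires Σ ≤ 1; here Σ = 1.53125 > 1, so no such prefix code exists.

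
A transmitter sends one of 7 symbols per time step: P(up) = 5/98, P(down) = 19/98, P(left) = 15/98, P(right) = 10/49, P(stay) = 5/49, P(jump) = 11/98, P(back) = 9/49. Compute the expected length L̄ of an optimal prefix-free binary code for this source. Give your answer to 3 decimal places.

2.755 bits/symbol

Repeatedly combine the two least-probable nodes; the expected code length is the sum of the merged weights.
merge 5/98 + 5/49 → 15/98
merge 11/98 + 15/98 → 13/49
merge 15/98 + 9/49 → 33/98
merge 19/98 + 10/49 → 39/98
merge 13/49 + 33/98 → 59/98
merge 39/98 + 59/98 → 1
L = 15/98 + 13/49 + 33/98 + 39/98 + 59/98 + 1 = 135/49 ≈ 2.755 bits/symbol.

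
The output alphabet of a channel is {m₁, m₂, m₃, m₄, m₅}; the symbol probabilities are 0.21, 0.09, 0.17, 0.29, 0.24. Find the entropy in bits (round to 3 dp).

2.232 bits

H = −Σ pᵢ log₂ pᵢ.
−0.21·log₂(0.21) = 0.4728
−0.09·log₂(0.09) = 0.3127
−0.17·log₂(0.17) = 0.4346
−0.29·log₂(0.29) = 0.5179
−0.24·log₂(0.24) = 0.4941
Sum ≈ 2.2321 → 2.232 bits.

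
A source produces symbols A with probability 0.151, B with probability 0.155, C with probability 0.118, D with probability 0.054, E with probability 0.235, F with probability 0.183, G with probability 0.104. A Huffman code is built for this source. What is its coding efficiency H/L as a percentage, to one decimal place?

98.5%

Entropy H = −Σ p log₂ p ≈ 2.6989 bits.
Huffman merges: 27/500+13/125→79/500; 59/500+151/1000→269/1000; 31/200+79/500→313/1000; 183/1000+47/200→209/500; 269/1000+313/1000→291/500; 209/500+291/500→1. L = 137/50 ≈ 2.7400.
Efficiency = H/L = 2.6989/2.7400 = 98.5%.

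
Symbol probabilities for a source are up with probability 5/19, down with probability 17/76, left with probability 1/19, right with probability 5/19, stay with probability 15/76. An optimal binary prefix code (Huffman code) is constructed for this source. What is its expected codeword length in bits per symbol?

Repeatedly combine the two least-probable nodes; the expected code length is the sum of the merged weights.
merge 1/19 + 15/76 → 1/4
merge 17/76 + 1/4 → 9/19
merge 5/19 + 5/19 → 10/19
merge 9/19 + 10/19 → 1
L = 1/4 + 9/19 + 10/19 + 1 = 9/4 = 2.25 bits/symbol.

2.25 bits/symbol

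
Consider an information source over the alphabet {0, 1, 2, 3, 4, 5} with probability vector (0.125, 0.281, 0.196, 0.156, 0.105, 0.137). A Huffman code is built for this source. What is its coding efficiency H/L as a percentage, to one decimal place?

Entropy H = −Σ p log₂ p ≈ 2.5029 bits.
Huffman merges: 21/200+1/8→23/100; 137/1000+39/250→293/1000; 49/250+23/100→213/500; 281/1000+293/1000→287/500; 213/500+287/500→1. L = 2523/1000 ≈ 2.5230.
Efficiency = H/L = 2.5029/2.5230 = 99.2%.

99.2%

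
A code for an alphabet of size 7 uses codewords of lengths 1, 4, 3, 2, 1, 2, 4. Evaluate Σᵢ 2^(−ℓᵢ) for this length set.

With common denominator 2^4 = 16: Σ 2^(−ℓᵢ) = 8/16 + 1/16 + 2/16 + 4/16 + 8/16 + 4/16 + 1/16 = 28/16 = 1.75.

1.75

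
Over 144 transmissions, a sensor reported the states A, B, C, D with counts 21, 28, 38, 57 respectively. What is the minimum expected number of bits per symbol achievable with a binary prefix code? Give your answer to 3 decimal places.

Probabilities are the counts divided by 144.
Repeatedly combine the two least-probable nodes; the expected code length is the sum of the merged weights.
merge 7/48 + 7/36 → 49/144
merge 19/72 + 49/144 → 29/48
merge 19/48 + 29/48 → 1
L = 49/144 + 29/48 + 1 = 35/18 ≈ 1.944 bits/symbol.

1.944 bits/symbol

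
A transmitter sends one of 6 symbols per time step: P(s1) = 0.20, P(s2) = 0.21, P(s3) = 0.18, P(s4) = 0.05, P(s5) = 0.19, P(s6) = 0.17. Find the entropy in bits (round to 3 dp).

H = −Σ pᵢ log₂ pᵢ.
−0.20·log₂(0.20) = 0.4644
−0.21·log₂(0.21) = 0.4728
−0.18·log₂(0.18) = 0.4453
−0.05·log₂(0.05) = 0.2161
−0.19·log₂(0.19) = 0.4552
−0.17·log₂(0.17) = 0.4346
Sum ≈ 2.4884 → 2.488 bits.

2.488 bits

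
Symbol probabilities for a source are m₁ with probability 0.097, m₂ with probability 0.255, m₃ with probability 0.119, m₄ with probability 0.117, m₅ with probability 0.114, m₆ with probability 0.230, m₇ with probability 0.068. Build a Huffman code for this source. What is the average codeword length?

Repeatedly combine the two least-probable nodes; the expected code length is the sum of the merged weights.
merge 17/250 + 97/1000 → 33/200
merge 57/500 + 117/1000 → 231/1000
merge 119/1000 + 33/200 → 71/250
merge 23/100 + 231/1000 → 461/1000
merge 51/200 + 71/250 → 539/1000
merge 461/1000 + 539/1000 → 1
L = 33/200 + 231/1000 + 71/250 + 461/1000 + 539/1000 + 1 = 67/25 = 2.68 bits/symbol.

2.68 bits/symbol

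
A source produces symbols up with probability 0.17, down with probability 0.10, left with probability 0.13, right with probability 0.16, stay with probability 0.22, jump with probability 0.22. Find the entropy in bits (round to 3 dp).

H = −Σ pᵢ log₂ pᵢ.
−0.17·log₂(0.17) = 0.4346
−0.10·log₂(0.10) = 0.3322
−0.13·log₂(0.13) = 0.3826
−0.16·log₂(0.16) = 0.4230
−0.22·log₂(0.22) = 0.4806
−0.22·log₂(0.22) = 0.4806
Sum ≈ 2.5336 → 2.534 bits.

2.534 bits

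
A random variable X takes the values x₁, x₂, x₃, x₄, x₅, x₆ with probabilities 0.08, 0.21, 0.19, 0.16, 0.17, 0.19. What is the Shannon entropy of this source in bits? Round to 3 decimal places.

2.532 bits

H = −Σ pᵢ log₂ pᵢ.
−0.08·log₂(0.08) = 0.2915
−0.21·log₂(0.21) = 0.4728
−0.19·log₂(0.19) = 0.4552
−0.16·log₂(0.16) = 0.4230
−0.17·log₂(0.17) = 0.4346
−0.19·log₂(0.19) = 0.4552
Sum ≈ 2.5324 → 2.532 bits.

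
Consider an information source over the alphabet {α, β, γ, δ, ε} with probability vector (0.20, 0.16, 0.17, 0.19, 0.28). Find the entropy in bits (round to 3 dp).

2.291 bits

H = −Σ pᵢ log₂ pᵢ.
−0.20·log₂(0.20) = 0.4644
−0.16·log₂(0.16) = 0.4230
−0.17·log₂(0.17) = 0.4346
−0.19·log₂(0.19) = 0.4552
−0.28·log₂(0.28) = 0.5142
Sum ≈ 2.2914 → 2.291 bits.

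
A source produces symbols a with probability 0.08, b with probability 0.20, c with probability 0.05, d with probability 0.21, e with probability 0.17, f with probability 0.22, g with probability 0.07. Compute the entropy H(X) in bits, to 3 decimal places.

H = −Σ pᵢ log₂ pᵢ.
−0.08·log₂(0.08) = 0.2915
−0.20·log₂(0.20) = 0.4644
−0.05·log₂(0.05) = 0.2161
−0.21·log₂(0.21) = 0.4728
−0.17·log₂(0.17) = 0.4346
−0.22·log₂(0.22) = 0.4806
−0.07·log₂(0.07) = 0.2686
Sum ≈ 2.6285 → 2.629 bits.

2.629 bits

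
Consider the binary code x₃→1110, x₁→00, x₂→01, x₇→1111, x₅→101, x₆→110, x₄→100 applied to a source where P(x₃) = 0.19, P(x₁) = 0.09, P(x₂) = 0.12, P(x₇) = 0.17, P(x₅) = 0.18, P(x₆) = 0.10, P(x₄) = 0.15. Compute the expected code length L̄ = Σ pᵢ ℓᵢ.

3.15 bits/symbol

L̄ = Σ pᵢ·ℓᵢ = 0.19·4 + 0.09·2 + 0.12·2 + 0.17·4 + 0.18·3 + 0.10·3 + 0.15·3 = 3.15 bits/symbol.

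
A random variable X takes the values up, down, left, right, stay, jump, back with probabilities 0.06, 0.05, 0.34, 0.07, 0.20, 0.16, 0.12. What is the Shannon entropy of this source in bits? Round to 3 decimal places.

H = −Σ pᵢ log₂ pᵢ.
−0.06·log₂(0.06) = 0.2435
−0.05·log₂(0.05) = 0.2161
−0.34·log₂(0.34) = 0.5292
−0.07·log₂(0.07) = 0.2686
−0.20·log₂(0.20) = 0.4644
−0.16·log₂(0.16) = 0.4230
−0.12·log₂(0.12) = 0.3671
Sum ≈ 2.5118 → 2.512 bits.

2.512 bits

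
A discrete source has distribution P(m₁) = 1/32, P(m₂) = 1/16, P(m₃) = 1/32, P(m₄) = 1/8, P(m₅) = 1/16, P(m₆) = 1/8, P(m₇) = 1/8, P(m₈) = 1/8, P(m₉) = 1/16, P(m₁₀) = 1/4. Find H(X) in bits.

Each probability is a power of 1/2, so log₂(1/p) is an integer.
H = Σ p·log₂(1/p) = 1/32·5 + 1/16·4 + 1/32·5 + 1/8·3 + 1/16·4 + 1/8·3 + 1/8·3 + 1/8·3 + 1/16·4 + 1/4·2 = 3.0625 bits.

3.0625 bits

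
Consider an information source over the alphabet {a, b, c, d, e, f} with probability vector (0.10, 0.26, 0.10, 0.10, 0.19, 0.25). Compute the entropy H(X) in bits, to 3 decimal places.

2.457 bits

H = −Σ pᵢ log₂ pᵢ.
−0.10·log₂(0.10) = 0.3322
−0.26·log₂(0.26) = 0.5053
−0.10·log₂(0.10) = 0.3322
−0.10·log₂(0.10) = 0.3322
−0.19·log₂(0.19) = 0.4552
−0.25·log₂(0.25) = 0.5000
Sum ≈ 2.4571 → 2.457 bits.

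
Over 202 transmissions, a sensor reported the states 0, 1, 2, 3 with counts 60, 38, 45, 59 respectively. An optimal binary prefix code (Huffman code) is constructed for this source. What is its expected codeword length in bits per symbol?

Probabilities are the counts divided by 202.
Repeatedly combine the two least-probable nodes; the expected code length is the sum of the merged weights.
merge 19/101 + 45/202 → 83/202
merge 59/202 + 30/101 → 119/202
merge 83/202 + 119/202 → 1
L = 83/202 + 119/202 + 1 = 2 bits/symbol.

2 bits/symbol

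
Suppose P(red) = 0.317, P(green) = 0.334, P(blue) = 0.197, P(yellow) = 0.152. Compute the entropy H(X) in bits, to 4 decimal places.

1.9287 bits

H = −Σ pᵢ log₂ pᵢ.
−0.317·log₂(0.317) = 0.5254
−0.334·log₂(0.334) = 0.5284
−0.197·log₂(0.197) = 0.4617
−0.152·log₂(0.152) = 0.4131
Sum ≈ 1.9287 → 1.9287 bits.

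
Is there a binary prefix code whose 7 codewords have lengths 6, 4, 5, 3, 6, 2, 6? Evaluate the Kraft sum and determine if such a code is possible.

With common denominator 2^6 = 64: Σ 2^(−ℓᵢ) = 1/64 + 4/64 + 2/64 + 8/64 + 1/64 + 16/64 + 1/64 = 33/64 = 0.515625.
Kraft's inequality requires Σ ≤ 1; here Σ = 0.515625 ≤ 1, so such a prefix code exists.

0.515625; yes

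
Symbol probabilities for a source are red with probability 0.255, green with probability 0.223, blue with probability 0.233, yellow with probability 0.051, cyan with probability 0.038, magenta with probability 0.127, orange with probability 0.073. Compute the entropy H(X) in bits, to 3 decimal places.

2.527 bits

H = −Σ pᵢ log₂ pᵢ.
−0.255·log₂(0.255) = 0.5027
−0.223·log₂(0.223) = 0.4828
−0.233·log₂(0.233) = 0.4897
−0.051·log₂(0.051) = 0.2190
−0.038·log₂(0.038) = 0.1793
−0.127·log₂(0.127) = 0.3781
−0.073·log₂(0.073) = 0.2756
Sum ≈ 2.5271 → 2.527 bits.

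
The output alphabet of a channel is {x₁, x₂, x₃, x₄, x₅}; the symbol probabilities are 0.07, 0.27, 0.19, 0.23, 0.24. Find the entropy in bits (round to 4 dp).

H = −Σ pᵢ log₂ pᵢ.
−0.07·log₂(0.07) = 0.2686
−0.27·log₂(0.27) = 0.5100
−0.19·log₂(0.19) = 0.4552
−0.23·log₂(0.23) = 0.4877
−0.24·log₂(0.24) = 0.4941
Sum ≈ 2.2156 → 2.2156 bits.

2.2156 bits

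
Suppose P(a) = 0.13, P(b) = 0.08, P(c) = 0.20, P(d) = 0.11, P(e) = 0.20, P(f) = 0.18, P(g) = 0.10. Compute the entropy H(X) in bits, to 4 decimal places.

H = −Σ pᵢ log₂ pᵢ.
−0.13·log₂(0.13) = 0.3826
−0.08·log₂(0.08) = 0.2915
−0.20·log₂(0.20) = 0.4644
−0.11·log₂(0.11) = 0.3503
−0.20·log₂(0.20) = 0.4644
−0.18·log₂(0.18) = 0.4453
−0.10·log₂(0.10) = 0.3322
Sum ≈ 2.7307 → 2.7307 bits.

2.7307 bits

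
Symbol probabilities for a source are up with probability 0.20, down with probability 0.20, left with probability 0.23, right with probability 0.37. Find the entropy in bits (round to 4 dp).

H = −Σ pᵢ log₂ pᵢ.
−0.20·log₂(0.20) = 0.4644
−0.20·log₂(0.20) = 0.4644
−0.23·log₂(0.23) = 0.4877
−0.37·log₂(0.37) = 0.5307
Sum ≈ 1.9472 → 1.9472 bits.

1.9472 bits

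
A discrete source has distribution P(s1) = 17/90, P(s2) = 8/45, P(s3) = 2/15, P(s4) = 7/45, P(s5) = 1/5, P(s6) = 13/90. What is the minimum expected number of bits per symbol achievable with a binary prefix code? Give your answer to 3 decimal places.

2.611 bits/symbol

Repeatedly combine the two least-probable nodes; the expected code length is the sum of the merged weights.
merge 2/15 + 13/90 → 5/18
merge 7/45 + 8/45 → 1/3
merge 17/90 + 1/5 → 7/18
merge 5/18 + 1/3 → 11/18
merge 7/18 + 11/18 → 1
L = 5/18 + 1/3 + 7/18 + 11/18 + 1 = 47/18 ≈ 2.611 bits/symbol.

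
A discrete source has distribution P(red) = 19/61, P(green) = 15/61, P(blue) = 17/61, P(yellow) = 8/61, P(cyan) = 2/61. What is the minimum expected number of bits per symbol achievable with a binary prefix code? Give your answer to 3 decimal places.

2.164 bits/symbol

Repeatedly combine the two least-probable nodes; the expected code length is the sum of the merged weights.
merge 2/61 + 8/61 → 10/61
merge 10/61 + 15/61 → 25/61
merge 17/61 + 19/61 → 36/61
merge 25/61 + 36/61 → 1
L = 10/61 + 25/61 + 36/61 + 1 = 132/61 ≈ 2.164 bits/symbol.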